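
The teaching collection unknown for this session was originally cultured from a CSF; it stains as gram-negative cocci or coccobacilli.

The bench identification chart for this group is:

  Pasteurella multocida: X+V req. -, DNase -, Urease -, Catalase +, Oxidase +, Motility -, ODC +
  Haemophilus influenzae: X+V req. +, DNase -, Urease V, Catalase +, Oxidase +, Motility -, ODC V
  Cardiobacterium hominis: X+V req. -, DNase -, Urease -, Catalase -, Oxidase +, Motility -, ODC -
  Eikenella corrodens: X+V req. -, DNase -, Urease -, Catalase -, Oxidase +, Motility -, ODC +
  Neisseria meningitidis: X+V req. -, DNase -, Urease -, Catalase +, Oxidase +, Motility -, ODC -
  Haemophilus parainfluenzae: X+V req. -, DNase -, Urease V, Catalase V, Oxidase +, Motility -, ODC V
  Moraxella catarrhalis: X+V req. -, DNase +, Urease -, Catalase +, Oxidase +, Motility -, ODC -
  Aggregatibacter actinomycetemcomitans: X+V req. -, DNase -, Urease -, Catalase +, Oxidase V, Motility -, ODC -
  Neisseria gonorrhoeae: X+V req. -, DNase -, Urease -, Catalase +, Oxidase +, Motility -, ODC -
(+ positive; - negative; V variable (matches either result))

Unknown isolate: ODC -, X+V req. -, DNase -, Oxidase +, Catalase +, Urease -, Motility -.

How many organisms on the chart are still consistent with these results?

4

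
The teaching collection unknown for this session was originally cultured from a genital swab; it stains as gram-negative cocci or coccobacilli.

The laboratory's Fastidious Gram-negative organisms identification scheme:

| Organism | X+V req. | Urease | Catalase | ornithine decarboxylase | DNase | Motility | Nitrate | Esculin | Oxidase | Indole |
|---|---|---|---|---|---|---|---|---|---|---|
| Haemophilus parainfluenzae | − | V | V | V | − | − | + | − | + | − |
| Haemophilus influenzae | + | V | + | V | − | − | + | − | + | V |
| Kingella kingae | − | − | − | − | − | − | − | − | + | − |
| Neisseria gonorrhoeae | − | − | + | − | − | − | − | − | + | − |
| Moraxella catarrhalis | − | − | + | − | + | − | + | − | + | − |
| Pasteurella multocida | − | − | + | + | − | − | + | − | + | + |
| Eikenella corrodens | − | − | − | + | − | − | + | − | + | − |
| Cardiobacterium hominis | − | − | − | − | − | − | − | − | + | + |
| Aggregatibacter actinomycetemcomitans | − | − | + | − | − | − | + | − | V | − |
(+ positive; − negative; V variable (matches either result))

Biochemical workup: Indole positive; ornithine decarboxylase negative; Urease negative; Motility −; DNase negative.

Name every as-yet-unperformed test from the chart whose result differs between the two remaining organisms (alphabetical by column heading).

Motility −: all 9 remaining candidates are consistent.
Urease −: all 9 remaining candidates are consistent.
DNase −: excludes Moraxella catarrhalis — 8 left.
Indole +: excludes 5 organisms — 3 left.
ornithine decarboxylase −: excludes Pasteurella multocida — 2 left.
Two candidates remain: Cardiobacterium hominis and Haemophilus influenzae.
  X+V req.: Cardiobacterium hominis −, Haemophilus influenzae + — discriminates.
  Catalase: Cardiobacterium hominis −, Haemophilus influenzae + — discriminates.
  Nitrate: Cardiobacterium hominis −, Haemophilus influenzae + — discriminates.
  Esculin: − vs − — same for both, does not separate.
  Oxidase: + vs + — same for both, does not separate.

Catalase, Nitrate, X+V req.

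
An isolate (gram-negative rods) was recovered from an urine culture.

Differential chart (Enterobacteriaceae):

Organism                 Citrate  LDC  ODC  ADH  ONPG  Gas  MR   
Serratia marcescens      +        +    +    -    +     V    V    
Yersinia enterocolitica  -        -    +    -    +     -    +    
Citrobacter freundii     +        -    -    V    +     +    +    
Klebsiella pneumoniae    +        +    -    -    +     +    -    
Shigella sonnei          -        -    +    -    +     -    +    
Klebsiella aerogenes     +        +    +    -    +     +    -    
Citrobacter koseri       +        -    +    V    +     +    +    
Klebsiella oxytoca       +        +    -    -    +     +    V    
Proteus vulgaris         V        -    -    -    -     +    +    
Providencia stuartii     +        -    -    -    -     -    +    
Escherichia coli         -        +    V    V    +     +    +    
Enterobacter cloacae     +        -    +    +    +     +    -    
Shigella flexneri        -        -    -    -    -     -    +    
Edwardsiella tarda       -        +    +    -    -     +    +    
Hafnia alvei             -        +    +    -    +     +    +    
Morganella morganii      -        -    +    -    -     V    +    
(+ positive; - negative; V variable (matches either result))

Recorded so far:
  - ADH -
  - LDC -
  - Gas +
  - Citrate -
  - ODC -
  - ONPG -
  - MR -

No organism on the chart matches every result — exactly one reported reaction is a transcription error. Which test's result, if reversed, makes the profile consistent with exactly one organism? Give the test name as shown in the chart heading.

As reported, no row in the chart matches all 7 reactions.
Reversing LDC → still no organism matches.
Reversing ADH → still no organism matches.
Reversing Gas → still no organism matches.
Reversing Citrate → still no organism matches.
Reversing ODC → still no organism matches.
Reversing ONPG → still no organism matches.
Reversing MR (to +) → unique match: Proteus vulgaris.

MR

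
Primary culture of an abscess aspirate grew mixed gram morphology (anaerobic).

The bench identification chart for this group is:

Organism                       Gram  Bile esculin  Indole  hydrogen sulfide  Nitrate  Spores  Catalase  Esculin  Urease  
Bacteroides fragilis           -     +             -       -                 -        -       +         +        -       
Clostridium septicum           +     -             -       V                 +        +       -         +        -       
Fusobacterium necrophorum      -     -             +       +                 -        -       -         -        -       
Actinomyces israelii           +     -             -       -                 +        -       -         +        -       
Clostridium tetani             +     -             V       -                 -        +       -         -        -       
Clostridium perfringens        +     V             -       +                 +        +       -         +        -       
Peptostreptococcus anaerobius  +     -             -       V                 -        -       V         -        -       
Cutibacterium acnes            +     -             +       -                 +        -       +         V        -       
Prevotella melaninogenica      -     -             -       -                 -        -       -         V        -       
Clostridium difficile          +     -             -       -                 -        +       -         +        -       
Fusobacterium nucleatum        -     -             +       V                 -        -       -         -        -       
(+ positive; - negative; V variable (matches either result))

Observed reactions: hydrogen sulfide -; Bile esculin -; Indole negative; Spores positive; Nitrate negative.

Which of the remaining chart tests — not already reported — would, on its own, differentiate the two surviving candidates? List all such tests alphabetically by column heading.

Esculin

Bile esculin -: excludes Bacteroides fragilis — 10 left.
Spores +: excludes 6 organisms — 4 left.
hydrogen sulfide -: excludes Clostridium perfringens — 3 left.
Indole -: all 3 remaining candidates are consistent.
Nitrate -: excludes Clostridium septicum — 2 left.
Two candidates remain: Clostridium difficile and Clostridium tetani.
  Gram: + vs + — same for both, does not separate.
  Catalase: - vs - — same for both, does not separate.
  Esculin: Clostridium difficile +, Clostridium tetani - — discriminates.
  Urease: - vs - — same for both, does not separate.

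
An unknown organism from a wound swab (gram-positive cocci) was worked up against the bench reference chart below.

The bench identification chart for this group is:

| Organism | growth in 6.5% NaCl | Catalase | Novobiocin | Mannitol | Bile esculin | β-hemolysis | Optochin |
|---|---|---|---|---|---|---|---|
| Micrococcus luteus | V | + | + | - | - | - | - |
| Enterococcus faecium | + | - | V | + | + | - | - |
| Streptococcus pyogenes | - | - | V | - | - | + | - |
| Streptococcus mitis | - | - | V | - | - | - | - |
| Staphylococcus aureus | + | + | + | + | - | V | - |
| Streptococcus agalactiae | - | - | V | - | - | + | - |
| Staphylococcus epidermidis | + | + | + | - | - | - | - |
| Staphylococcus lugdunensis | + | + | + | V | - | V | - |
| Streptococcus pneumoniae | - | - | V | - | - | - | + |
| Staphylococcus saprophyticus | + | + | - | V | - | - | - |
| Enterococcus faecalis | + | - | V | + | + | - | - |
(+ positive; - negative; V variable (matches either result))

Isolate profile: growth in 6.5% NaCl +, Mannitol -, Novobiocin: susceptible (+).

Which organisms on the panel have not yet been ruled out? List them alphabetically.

Micrococcus luteus, Staphylococcus epidermidis, Staphylococcus lugdunensis

growth in 6.5% NaCl +: excludes Streptococcus pyogenes, Streptococcus mitis, Streptococcus agalactiae, Streptococcus pneumoniae — 7 left.
Mannitol -: excludes Enterococcus faecium, Staphylococcus aureus, Enterococcus faecalis — 4 left.
Novobiocin +: excludes Staphylococcus saprophyticus — 3 left.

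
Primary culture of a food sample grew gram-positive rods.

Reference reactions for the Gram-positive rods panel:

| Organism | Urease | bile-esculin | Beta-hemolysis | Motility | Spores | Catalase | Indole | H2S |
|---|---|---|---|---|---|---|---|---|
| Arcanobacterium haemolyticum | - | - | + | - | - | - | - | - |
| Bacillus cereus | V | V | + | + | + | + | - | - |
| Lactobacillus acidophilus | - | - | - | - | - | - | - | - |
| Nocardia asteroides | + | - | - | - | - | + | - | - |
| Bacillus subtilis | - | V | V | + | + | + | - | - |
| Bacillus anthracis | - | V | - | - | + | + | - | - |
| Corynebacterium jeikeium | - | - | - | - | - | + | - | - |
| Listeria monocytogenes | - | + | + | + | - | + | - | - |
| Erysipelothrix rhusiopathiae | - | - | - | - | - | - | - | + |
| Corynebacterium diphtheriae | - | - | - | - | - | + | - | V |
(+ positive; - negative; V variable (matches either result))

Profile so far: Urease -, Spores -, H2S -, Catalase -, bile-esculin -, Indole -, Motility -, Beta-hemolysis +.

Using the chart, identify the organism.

Arcanobacterium haemolyticum

Motility -: excludes Bacillus cereus, Bacillus subtilis, Listeria monocytogenes — 7 left.
Beta-hemolysis +: excludes 6 organisms — 1 left.
H2S -: the one remaining candidate is consistent.
Spores -: the one remaining candidate is consistent.
bile-esculin -: the one remaining candidate is consistent.
Indole -: the one remaining candidate is consistent.
Urease -: the one remaining candidate is consistent.
Catalase -: the one remaining candidate is consistent.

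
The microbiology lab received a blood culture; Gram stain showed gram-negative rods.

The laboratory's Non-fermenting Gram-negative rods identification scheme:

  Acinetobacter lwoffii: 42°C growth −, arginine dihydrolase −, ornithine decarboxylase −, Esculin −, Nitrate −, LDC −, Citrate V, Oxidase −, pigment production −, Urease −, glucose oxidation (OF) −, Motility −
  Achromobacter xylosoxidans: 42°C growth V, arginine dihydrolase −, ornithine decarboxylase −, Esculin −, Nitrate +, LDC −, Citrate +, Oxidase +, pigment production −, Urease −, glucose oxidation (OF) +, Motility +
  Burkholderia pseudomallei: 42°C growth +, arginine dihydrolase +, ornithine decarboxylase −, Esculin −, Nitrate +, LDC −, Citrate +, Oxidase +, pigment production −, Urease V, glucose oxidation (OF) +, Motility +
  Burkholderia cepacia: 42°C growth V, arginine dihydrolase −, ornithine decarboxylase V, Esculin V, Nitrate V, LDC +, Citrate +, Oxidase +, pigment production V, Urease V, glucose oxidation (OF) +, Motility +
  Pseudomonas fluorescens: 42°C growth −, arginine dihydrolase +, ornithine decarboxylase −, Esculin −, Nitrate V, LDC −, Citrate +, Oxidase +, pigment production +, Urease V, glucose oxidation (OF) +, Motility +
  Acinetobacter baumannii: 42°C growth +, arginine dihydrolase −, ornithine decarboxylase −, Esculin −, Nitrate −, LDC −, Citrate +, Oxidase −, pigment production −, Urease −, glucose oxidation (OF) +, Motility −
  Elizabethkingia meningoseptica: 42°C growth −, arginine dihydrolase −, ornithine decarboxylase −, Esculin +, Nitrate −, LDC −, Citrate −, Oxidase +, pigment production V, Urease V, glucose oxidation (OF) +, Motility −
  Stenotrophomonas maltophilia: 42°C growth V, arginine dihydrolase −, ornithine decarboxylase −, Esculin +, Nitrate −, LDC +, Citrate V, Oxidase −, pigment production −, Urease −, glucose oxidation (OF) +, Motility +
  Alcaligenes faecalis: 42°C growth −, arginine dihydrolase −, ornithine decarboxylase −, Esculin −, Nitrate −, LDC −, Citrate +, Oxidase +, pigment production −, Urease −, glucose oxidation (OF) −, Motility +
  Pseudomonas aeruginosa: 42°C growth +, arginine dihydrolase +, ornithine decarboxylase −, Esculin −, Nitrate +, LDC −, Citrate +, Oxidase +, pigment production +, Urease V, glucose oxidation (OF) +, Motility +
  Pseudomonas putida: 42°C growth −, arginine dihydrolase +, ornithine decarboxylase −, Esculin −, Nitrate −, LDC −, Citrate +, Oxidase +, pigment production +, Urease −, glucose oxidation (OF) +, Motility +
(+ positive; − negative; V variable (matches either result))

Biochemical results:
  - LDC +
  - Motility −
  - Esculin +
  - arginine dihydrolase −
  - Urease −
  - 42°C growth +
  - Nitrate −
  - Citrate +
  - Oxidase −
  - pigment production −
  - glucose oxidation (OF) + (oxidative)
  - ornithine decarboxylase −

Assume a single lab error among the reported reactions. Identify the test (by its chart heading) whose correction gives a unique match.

Motility

As reported, no row in the chart matches all 12 reactions.
Reversing Urease → still no organism matches.
Reversing Nitrate → still no organism matches.
Reversing glucose oxidation (OF) → still no organism matches.
Reversing Esculin → still no organism matches.
Reversing ornithine decarboxylase → still no organism matches.
Reversing 42°C growth → still no organism matches.
Reversing Citrate → still no organism matches.
Reversing Motility (to +) → unique match: Stenotrophomonas maltophilia.
Reversing pigment production → still no organism matches.
Reversing Oxidase → still no organism matches.
Reversing arginine dihydrolase → still no organism matches.
Reversing LDC → still no organism matches.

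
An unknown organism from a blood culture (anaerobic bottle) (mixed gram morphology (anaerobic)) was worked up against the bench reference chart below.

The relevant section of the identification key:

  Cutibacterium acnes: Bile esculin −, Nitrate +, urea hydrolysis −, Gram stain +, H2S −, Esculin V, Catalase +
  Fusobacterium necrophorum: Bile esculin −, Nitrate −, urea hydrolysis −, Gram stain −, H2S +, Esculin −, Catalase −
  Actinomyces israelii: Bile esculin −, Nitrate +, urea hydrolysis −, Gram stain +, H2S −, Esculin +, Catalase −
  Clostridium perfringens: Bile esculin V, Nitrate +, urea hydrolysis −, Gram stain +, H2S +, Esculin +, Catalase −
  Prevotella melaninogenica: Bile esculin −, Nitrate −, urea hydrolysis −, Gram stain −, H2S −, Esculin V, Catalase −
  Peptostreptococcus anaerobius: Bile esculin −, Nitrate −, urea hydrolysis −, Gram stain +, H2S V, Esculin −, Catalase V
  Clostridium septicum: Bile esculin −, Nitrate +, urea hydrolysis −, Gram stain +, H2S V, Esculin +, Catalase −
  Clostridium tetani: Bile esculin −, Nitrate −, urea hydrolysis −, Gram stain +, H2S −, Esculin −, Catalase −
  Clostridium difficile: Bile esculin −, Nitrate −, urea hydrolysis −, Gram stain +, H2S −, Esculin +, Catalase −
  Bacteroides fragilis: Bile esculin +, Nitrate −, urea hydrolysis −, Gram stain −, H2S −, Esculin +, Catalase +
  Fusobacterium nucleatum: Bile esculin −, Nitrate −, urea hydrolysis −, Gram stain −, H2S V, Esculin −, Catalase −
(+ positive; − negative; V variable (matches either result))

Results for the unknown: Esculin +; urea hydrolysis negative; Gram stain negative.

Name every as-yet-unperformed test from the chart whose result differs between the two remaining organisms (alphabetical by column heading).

Esculin +: excludes Fusobacterium necrophorum, Peptostreptococcus anaerobius, Clostridium tetani, Fusobacterium nucleatum — 7 left.
Gram stain −: excludes 5 organisms — 2 left.
urea hydrolysis −: all 2 remaining candidates are consistent.
Two candidates remain: Bacteroides fragilis and Prevotella melaninogenica.
  Bile esculin: Bacteroides fragilis +, Prevotella melaninogenica − — discriminates.
  Nitrate: − vs − — same for both, does not separate.
  H2S: − vs − — same for both, does not separate.
  Catalase: Bacteroides fragilis +, Prevotella melaninogenica − — discriminates.

Bile esculin, Catalase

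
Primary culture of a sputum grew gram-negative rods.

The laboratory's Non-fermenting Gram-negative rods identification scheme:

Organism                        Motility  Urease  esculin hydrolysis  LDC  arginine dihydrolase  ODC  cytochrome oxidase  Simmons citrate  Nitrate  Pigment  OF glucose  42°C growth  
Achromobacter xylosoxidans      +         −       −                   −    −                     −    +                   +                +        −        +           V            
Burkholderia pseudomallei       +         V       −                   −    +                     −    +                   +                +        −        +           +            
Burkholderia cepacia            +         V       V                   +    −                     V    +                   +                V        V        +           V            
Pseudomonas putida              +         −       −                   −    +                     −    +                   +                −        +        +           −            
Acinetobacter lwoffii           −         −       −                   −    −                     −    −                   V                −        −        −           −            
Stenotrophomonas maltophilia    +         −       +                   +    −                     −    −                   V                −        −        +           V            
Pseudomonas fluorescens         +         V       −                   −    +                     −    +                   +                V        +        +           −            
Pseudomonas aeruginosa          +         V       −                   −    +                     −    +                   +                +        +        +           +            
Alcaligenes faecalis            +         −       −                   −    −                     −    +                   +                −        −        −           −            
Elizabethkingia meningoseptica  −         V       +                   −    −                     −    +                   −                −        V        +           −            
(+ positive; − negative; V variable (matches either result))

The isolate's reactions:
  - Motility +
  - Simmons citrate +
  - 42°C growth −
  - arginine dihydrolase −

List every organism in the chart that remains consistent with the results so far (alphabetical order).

Simmons citrate +: excludes Elizabethkingia meningoseptica — 9 left.
42°C growth −: excludes Burkholderia pseudomallei, Pseudomonas aeruginosa — 7 left.
Motility +: excludes Acinetobacter lwoffii — 6 left.
arginine dihydrolase −: excludes Pseudomonas putida, Pseudomonas fluorescens — 4 left.

Achromobacter xylosoxidans, Alcaligenes faecalis, Burkholderia cepacia, Stenotrophomonas maltophilia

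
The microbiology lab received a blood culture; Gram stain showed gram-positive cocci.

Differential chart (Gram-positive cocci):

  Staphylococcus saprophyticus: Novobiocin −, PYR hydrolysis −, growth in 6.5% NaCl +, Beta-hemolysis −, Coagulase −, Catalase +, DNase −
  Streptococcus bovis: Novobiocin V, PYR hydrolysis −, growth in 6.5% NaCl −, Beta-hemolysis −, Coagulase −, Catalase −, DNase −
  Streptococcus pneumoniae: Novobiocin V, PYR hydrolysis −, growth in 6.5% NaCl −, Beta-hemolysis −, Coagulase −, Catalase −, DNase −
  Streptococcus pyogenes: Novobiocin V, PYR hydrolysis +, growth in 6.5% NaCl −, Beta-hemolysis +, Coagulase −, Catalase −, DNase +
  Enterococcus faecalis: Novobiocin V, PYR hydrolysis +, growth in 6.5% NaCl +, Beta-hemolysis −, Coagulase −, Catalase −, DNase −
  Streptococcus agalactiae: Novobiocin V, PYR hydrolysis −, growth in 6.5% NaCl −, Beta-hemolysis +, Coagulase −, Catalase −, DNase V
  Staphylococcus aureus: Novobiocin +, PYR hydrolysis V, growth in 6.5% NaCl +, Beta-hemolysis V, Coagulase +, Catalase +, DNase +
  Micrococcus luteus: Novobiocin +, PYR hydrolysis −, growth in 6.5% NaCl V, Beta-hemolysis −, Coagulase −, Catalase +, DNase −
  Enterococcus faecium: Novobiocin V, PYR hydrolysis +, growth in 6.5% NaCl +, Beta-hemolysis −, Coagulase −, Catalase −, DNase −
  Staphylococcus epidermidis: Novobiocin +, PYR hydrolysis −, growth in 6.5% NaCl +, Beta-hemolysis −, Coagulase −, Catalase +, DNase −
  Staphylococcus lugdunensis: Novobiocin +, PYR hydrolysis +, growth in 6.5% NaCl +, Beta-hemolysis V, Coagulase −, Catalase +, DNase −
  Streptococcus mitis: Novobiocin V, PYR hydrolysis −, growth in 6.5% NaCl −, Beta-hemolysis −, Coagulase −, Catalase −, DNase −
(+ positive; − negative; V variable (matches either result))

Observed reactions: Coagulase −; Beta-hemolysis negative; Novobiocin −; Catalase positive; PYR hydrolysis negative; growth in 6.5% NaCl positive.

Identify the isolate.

growth in 6.5% NaCl +: excludes 5 organisms — 7 left.
Coagulase −: excludes Staphylococcus aureus — 6 left.
Catalase +: excludes Enterococcus faecalis, Enterococcus faecium — 4 left.
PYR hydrolysis −: excludes Staphylococcus lugdunensis — 3 left.
Beta-hemolysis −: all 3 remaining candidates are consistent.
Novobiocin −: excludes Micrococcus luteus, Staphylococcus epidermidis — 1 left.

Staphylococcus saprophyticus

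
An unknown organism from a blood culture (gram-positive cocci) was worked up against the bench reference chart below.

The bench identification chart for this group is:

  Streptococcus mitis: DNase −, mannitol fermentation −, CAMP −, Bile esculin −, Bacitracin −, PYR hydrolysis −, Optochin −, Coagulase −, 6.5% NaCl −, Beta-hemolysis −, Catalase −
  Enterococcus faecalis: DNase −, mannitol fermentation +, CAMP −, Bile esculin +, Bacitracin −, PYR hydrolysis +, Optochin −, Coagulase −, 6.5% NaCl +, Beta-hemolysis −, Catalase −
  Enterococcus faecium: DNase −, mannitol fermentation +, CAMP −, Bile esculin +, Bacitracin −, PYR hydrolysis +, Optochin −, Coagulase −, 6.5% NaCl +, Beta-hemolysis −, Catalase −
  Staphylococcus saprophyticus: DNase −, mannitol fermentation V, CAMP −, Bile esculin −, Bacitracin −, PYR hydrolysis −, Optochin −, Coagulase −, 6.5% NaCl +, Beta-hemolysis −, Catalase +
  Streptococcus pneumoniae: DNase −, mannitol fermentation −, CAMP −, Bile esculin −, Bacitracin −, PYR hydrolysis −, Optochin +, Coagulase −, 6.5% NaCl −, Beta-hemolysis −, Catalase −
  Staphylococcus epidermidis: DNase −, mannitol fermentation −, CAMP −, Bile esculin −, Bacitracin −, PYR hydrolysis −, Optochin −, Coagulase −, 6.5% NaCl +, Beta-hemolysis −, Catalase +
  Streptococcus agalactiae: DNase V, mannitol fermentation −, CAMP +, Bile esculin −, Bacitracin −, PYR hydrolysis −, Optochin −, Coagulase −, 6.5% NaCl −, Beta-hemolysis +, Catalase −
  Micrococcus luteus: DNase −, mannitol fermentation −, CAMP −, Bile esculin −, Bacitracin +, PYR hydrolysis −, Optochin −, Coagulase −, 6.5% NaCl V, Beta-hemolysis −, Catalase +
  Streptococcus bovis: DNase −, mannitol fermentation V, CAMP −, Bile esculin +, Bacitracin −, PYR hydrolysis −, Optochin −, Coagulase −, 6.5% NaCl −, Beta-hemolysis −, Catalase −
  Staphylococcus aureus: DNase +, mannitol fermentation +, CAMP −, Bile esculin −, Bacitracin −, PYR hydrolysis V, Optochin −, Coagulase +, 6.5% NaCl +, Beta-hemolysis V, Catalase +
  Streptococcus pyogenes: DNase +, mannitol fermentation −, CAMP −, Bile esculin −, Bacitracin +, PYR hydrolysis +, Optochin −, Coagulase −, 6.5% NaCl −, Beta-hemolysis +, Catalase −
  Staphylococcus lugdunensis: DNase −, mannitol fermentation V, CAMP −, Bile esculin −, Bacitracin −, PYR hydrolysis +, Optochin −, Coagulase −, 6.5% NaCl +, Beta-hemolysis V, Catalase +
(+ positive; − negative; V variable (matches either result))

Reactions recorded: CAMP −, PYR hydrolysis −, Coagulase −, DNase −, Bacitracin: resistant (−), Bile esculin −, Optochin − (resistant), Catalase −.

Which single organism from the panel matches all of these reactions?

PYR hydrolysis −: excludes Enterococcus faecalis, Enterococcus faecium, Streptococcus pyogenes, Staphylococcus lugdunensis — 8 left.
DNase −: excludes Staphylococcus aureus — 7 left.
CAMP −: excludes Streptococcus agalactiae — 6 left.
Bile esculin −: excludes Streptococcus bovis — 5 left.
Bacitracin −: excludes Micrococcus luteus — 4 left.
Optochin −: excludes Streptococcus pneumoniae — 3 left.
Coagulase −: all 3 remaining candidates are consistent.
Catalase −: excludes Staphylococcus saprophyticus, Staphylococcus epidermidis — 1 left.

Streptococcus mitis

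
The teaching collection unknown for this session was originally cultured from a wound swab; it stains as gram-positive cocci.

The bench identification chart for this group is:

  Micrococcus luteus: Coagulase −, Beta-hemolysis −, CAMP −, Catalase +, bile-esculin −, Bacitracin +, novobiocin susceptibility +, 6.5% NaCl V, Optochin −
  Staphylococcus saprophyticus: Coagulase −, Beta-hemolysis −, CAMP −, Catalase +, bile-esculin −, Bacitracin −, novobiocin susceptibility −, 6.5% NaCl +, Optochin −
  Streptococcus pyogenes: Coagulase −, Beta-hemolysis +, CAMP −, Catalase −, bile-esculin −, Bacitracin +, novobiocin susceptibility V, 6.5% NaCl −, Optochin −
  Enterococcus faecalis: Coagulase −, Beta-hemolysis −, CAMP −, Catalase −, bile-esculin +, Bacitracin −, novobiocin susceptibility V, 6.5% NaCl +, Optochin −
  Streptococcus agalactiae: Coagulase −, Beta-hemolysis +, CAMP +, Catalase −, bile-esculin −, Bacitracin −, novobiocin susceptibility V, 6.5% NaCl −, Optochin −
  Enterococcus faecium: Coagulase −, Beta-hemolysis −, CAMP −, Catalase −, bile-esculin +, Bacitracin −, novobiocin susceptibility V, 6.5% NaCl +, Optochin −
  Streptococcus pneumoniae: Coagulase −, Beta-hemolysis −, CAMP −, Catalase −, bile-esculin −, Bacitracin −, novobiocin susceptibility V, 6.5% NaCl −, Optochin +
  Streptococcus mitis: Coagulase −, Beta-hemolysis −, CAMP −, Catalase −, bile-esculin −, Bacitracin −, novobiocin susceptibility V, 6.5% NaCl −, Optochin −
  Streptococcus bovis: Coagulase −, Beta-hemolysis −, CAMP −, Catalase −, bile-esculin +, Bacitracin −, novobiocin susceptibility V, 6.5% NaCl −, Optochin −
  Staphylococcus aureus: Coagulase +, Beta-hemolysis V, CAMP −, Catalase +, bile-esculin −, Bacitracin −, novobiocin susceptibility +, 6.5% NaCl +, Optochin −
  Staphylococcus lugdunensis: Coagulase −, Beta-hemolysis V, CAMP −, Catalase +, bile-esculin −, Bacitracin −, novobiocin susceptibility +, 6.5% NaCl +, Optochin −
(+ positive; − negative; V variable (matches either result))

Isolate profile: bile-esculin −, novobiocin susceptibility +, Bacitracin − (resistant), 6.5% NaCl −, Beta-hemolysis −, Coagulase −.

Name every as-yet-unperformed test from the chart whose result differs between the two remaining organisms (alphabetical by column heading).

Bacitracin −: excludes Micrococcus luteus, Streptococcus pyogenes — 9 left.
6.5% NaCl −: excludes 5 organisms — 4 left.
bile-esculin −: excludes Streptococcus bovis — 3 left.
novobiocin susceptibility +: all 3 remaining candidates are consistent.
Coagulase −: all 3 remaining candidates are consistent.
Beta-hemolysis −: excludes Streptococcus agalactiae — 2 left.
Two candidates remain: Streptococcus mitis and Streptococcus pneumoniae.
  CAMP: − vs − — same for both, does not separate.
  Catalase: − vs − — same for both, does not separate.
  Optochin: Streptococcus mitis −, Streptococcus pneumoniae + — discriminates.

Optochin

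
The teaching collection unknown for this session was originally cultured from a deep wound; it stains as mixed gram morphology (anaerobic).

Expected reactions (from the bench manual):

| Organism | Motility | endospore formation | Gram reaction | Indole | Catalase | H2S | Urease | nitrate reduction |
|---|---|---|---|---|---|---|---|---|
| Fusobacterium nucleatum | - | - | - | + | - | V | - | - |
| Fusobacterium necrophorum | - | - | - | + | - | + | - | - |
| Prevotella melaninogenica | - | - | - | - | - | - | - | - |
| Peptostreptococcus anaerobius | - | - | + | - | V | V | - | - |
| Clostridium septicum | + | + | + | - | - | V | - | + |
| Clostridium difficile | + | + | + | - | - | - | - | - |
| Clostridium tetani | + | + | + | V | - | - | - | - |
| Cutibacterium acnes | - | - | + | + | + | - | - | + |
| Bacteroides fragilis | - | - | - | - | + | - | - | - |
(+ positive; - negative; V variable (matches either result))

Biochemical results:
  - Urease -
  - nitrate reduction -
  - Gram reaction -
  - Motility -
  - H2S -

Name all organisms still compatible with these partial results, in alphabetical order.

Bacteroides fragilis, Fusobacterium nucleatum, Prevotella melaninogenica

Gram reaction -: excludes 5 organisms — 4 left.
Urease -: all 4 remaining candidates are consistent.
nitrate reduction -: all 4 remaining candidates are consistent.
Motility -: all 4 remaining candidates are consistent.
H2S -: excludes Fusobacterium necrophorum — 3 left.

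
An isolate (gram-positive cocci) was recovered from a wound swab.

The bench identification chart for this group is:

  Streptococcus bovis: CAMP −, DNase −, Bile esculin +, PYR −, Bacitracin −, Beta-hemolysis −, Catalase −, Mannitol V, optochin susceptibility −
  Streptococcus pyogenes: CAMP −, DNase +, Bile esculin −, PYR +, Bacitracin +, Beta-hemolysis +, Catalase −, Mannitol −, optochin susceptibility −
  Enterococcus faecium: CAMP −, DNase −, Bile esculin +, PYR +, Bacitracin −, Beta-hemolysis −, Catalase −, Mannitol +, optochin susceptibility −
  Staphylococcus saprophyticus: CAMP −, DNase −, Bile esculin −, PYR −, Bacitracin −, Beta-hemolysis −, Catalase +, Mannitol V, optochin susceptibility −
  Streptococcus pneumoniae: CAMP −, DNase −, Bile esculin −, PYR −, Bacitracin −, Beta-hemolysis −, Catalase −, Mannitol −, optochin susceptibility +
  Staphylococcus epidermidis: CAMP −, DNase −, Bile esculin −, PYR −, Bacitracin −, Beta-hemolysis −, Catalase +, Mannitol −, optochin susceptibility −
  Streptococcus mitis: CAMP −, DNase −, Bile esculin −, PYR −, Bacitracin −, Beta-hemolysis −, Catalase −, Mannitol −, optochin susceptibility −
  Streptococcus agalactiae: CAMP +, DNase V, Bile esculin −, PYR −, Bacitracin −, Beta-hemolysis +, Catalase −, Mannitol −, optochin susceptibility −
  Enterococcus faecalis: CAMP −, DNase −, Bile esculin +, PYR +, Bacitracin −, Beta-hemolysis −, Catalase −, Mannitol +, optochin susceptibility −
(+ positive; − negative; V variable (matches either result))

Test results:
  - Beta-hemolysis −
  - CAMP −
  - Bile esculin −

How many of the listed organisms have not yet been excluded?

4

Beta-hemolysis −: excludes Streptococcus pyogenes, Streptococcus agalactiae — 7 left.
CAMP −: all 7 remaining candidates are consistent.
Bile esculin −: excludes Streptococcus bovis, Enterococcus faecium, Enterococcus faecalis — 4 left.
Still consistent: Staphylococcus epidermidis, Staphylococcus saprophyticus, Streptococcus mitis, Streptococcus pneumoniae.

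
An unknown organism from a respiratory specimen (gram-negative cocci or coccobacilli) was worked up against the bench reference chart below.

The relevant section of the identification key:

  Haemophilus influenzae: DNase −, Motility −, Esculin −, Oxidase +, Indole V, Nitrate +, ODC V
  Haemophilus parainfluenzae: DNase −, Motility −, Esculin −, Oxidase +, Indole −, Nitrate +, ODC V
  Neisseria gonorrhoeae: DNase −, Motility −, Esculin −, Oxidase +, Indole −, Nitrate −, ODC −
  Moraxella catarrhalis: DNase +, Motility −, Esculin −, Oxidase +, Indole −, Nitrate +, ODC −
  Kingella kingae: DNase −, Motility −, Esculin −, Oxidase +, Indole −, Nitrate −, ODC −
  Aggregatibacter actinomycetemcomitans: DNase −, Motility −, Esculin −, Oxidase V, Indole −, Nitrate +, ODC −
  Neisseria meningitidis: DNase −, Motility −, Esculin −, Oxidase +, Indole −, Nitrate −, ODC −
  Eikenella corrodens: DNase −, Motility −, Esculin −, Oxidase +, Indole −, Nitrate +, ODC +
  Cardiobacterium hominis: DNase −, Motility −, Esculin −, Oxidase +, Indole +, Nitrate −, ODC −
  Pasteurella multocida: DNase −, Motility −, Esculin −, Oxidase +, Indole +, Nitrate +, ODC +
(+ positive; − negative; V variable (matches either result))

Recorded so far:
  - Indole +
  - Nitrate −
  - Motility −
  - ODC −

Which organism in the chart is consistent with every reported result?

ODC −: excludes Eikenella corrodens, Pasteurella multocida — 8 left.
Motility −: all 8 remaining candidates are consistent.
Nitrate −: excludes Haemophilus influenzae, Haemophilus parainfluenzae, Moraxella catarrhalis, Aggregatibacter actinomycetemcomitans — 4 left.
Indole +: excludes Neisseria gonorrhoeae, Kingella kingae, Neisseria meningitidis — 1 left.

Cardiobacterium hominis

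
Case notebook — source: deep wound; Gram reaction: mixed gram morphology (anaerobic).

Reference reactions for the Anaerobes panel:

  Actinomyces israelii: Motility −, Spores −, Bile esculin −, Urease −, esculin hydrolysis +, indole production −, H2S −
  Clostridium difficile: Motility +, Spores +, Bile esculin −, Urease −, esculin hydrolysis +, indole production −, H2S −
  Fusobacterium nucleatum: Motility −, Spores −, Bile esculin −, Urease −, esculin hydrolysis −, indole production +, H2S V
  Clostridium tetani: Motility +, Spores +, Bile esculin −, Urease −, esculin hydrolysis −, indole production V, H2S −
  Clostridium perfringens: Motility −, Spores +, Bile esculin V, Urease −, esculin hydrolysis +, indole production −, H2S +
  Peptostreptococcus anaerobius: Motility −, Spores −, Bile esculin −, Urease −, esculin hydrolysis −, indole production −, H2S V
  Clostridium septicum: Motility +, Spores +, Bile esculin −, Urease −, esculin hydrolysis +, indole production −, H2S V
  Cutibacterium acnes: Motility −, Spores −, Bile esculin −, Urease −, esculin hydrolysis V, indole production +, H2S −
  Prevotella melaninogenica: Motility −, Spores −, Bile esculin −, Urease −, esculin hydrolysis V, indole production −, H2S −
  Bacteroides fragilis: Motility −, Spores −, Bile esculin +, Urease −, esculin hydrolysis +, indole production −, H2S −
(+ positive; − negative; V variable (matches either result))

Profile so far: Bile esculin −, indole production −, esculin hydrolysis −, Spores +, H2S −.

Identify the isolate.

Clostridium tetani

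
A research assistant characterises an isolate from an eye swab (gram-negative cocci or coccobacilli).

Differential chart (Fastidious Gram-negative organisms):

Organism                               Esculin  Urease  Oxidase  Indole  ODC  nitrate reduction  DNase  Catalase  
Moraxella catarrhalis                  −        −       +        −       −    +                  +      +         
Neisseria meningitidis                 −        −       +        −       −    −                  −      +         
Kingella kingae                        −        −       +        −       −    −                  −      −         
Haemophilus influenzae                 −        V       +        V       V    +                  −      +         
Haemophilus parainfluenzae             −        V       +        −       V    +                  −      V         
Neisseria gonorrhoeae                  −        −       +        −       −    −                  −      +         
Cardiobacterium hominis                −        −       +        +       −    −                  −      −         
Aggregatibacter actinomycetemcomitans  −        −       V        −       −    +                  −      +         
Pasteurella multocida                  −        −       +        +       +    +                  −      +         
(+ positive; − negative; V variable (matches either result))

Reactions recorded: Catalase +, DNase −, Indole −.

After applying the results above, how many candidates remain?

5

Catalase +: excludes Kingella kingae, Cardiobacterium hominis — 7 left.
DNase −: excludes Moraxella catarrhalis — 6 left.
Indole −: excludes Pasteurella multocida — 5 left.
Still consistent: Aggregatibacter actinomycetemcomitans, Haemophilus influenzae, Haemophilus parainfluenzae, Neisseria gonorrhoeae, Neisseria meningitidis.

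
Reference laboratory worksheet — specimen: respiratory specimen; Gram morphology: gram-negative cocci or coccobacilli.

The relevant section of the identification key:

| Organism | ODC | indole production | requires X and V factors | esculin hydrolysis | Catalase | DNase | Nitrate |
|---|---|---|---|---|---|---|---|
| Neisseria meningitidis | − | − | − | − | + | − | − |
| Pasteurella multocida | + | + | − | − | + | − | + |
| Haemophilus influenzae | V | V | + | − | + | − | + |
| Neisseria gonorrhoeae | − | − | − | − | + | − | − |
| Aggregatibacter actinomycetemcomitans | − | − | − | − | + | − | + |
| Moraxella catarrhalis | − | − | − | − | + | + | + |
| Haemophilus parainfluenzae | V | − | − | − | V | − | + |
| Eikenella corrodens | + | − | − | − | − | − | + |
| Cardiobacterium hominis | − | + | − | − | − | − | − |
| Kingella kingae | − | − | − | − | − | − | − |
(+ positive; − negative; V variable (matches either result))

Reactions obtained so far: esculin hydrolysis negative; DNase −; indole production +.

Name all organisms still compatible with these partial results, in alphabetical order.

Cardiobacterium hominis, Haemophilus influenzae, Pasteurella multocida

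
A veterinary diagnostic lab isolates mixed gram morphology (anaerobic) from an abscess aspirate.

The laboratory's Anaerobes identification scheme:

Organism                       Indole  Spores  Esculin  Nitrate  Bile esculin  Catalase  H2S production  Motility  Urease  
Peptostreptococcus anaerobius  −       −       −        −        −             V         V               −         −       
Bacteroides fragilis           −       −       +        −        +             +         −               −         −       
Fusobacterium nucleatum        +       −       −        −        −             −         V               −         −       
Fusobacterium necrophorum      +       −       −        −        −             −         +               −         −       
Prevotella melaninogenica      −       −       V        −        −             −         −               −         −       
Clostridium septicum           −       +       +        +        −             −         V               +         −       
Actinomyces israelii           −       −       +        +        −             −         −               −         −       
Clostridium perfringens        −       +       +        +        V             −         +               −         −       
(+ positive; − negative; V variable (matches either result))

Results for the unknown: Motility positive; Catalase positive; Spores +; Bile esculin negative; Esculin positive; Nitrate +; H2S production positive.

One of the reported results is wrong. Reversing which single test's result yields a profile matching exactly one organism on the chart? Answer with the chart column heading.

Catalase

As reported, no row in the chart matches all 7 reactions.
Reversing Spores → still no organism matches.
Reversing Catalase (to −) → unique match: Clostridium septicum.
Reversing Motility → still no organism matches.
Reversing Esculin → still no organism matches.
Reversing Nitrate → still no organism matches.
Reversing Bile esculin → still no organism matches.
Reversing H2S production → still no organism matches.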